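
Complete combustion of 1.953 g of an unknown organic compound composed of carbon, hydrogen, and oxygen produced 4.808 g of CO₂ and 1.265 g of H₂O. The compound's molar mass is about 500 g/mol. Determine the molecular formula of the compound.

C28H36O8

mol C = 4.808 g CO₂ ÷ 44.009 g/mol = 0.10925 mol
mol H = 2 × 1.265 g H₂O ÷ 18.015 g/mol = 0.14044 mol
mass O = 1.953 − (1.3122 + 0.14156) = 0.49923 g → mol O = 0.49923 ÷ 15.999 = 0.031204 mol
Divide by the smallest (0.031204 mol): C 3.501, H 4.501, O 1.000
Multiplying each by 2 gives whole numbers: C 7.00, H 9.00, O 2.00
Empirical formula: C7H9O2
Empirical-formula mass = 125.15 g/mol; 500 ÷ 125.15 ≈ 4, so the molecular formula is C28H36O8.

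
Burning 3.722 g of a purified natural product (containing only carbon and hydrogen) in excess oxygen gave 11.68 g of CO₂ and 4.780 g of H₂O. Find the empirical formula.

mol C = 11.68 g CO₂ ÷ 44.009 g/mol = 0.26540 mol
mol H = 2 × 4.780 g H₂O ÷ 18.015 g/mol = 0.53067 mol
Divide by the smallest (0.26540 mol): C 1.000, H 2.000

CH2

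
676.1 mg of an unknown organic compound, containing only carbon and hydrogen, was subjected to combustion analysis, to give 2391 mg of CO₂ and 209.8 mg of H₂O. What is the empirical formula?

mol C = 2.391 g CO₂ ÷ 44.009 g/mol = 0.054330 mol
mol H = 2 × 0.2098 g H₂O ÷ 18.015 g/mol = 0.023292 mol
Divide by the smallest (0.023292 mol): C 2.333, H 1.000
Multiplying each by 3 gives whole numbers: C 7.00, H 3.00

C7H3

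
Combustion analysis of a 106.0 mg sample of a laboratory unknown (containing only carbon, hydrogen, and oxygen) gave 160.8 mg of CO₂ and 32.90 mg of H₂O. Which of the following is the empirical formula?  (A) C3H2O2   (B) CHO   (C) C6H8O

mol C = 0.1608 g CO₂ ÷ 44.009 g/mol = 0.0036538 mol
mol H = 2 × 0.03290 g H₂O ÷ 18.015 g/mol = 0.0036525 mol
mass O = 0.1060 − (0.043886 + 0.0036817) = 0.058432 g → mol O = 0.058432 ÷ 15.999 = 0.0036523 mol
Divide by the smallest (0.0036523 mol): C 1.000, H 1.000, O 1.000

(B) CHO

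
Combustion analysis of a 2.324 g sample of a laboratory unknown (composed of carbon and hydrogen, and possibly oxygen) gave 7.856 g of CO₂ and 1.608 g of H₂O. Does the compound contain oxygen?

no

mol C = 7.856 g CO₂ ÷ 44.009 g/mol = 0.17851 mol
mol H = 2 × 1.608 g H₂O ÷ 18.015 g/mol = 0.17852 mol
C and H together account for 2.3240 g — essentially the entire 2.324 g sample — so the compound contains no oxygen.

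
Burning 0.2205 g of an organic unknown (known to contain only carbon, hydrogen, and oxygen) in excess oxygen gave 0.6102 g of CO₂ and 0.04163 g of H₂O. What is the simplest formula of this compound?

C9H3O2

mol C = 0.6102 g CO₂ ÷ 44.009 g/mol = 0.013865 mol
mol H = 2 × 0.04163 g H₂O ÷ 18.015 g/mol = 0.0046217 mol
mass O = 0.2205 − (0.16654 + 0.0046587) = 0.049305 g → mol O = 0.049305 ÷ 15.999 = 0.0030817 mol
Divide by the smallest (0.0030817 mol): C 4.499, H 1.500, O 1.000
Multiplying each by 2 gives whole numbers: C 9.00, H 3.00, O 2.00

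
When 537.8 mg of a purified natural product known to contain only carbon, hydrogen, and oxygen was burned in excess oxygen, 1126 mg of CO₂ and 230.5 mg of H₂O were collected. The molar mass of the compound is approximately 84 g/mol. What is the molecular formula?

C4H4O2

mol C = 1.126 g CO₂ ÷ 44.009 g/mol = 0.025586 mol
mol H = 2 × 0.2305 g H₂O ÷ 18.015 g/mol = 0.025590 mol
mass O = 0.5378 − (0.30731 + 0.025795) = 0.20470 g → mol O = 0.20470 ÷ 15.999 = 0.012794 mol
Divide by the smallest (0.012794 mol): C 2.000, H 2.000, O 1.000
Empirical formula: C2H2O
Empirical-formula mass = 42.04 g/mol; 84 ÷ 42.04 ≈ 2, so the molecular formula is C4H4O2.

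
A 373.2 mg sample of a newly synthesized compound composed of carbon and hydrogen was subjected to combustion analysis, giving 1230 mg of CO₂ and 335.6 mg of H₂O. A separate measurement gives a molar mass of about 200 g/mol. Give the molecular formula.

C15H20

mol C = 1.230 g CO₂ ÷ 44.009 g/mol = 0.027949 mol
mol H = 2 × 0.3356 g H₂O ÷ 18.015 g/mol = 0.037258 mol
Divide by the smallest (0.027949 mol): C 1.000, H 1.333
Multiplying each by 3 gives whole numbers: C 3.00, H 4.00
Empirical formula: C3H4
Empirical-formula mass = 40.06 g/mol; 200 ÷ 40.06 ≈ 5, so the molecular formula is C15H20.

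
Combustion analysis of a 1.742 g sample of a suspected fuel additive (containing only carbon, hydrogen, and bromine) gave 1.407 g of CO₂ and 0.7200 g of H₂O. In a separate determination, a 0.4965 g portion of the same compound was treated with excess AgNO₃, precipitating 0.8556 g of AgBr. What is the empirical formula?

C2H5Br

mol C = 1.407 g CO₂ ÷ 44.009 g/mol = 0.031971 mol
mol H = 2 × 0.7200 g H₂O ÷ 18.015 g/mol = 0.079933 mol
From the AgBr data: mol Br per gram of compound = (0.8556 ÷ 187.772) ÷ 0.4965 = 0.0091774 mol/g, so in the 1.742 g combustion sample mol Br = 0.015987 mol
Divide by the smallest (0.015987 mol): C 2.000, H 5.000, Br 1.000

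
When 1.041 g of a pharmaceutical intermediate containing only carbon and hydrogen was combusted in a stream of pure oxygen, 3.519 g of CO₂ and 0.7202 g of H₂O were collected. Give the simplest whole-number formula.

CH

mol C = 3.519 g CO₂ ÷ 44.009 g/mol = 0.079961 mol
mol H = 2 × 0.7202 g H₂O ÷ 18.015 g/mol = 0.079956 mol
Divide by the smallest (0.079956 mol): C 1.000, H 1.000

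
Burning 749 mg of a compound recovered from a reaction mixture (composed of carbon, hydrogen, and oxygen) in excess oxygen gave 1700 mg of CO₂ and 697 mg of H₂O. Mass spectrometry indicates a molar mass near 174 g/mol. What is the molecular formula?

C9H18O3

mol C = 1.70 g CO₂ ÷ 44.009 g/mol = 0.03863 mol
mol H = 2 × 0.697 g H₂O ÷ 18.015 g/mol = 0.07738 mol
mass O = 0.749 − (0.4640 + 0.07800) = 0.2070 g → mol O = 0.2070 ÷ 15.999 = 0.01294 mol
Divide by the smallest (0.01294 mol): C 2.985, H 5.980, O 1.000
Empirical formula: C3H6O
Empirical-formula mass = 58.08 g/mol; 174 ÷ 58.08 ≈ 3, so the molecular formula is C9H18O3.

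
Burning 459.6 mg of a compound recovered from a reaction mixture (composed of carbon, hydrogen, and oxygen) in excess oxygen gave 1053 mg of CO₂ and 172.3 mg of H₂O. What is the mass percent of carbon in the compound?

mol C = 1.053 g CO₂ ÷ 44.009 g/mol = 0.023927 mol
mol H = 2 × 0.1723 g H₂O ÷ 18.015 g/mol = 0.019129 mol
mass O = 0.4596 − (0.28739 + 0.019282) = 0.15293 g → mol O = 0.15293 ÷ 15.999 = 0.0095589 mol
mass % C = 0.28739 g ÷ 0.4596 g × 100%

62.53%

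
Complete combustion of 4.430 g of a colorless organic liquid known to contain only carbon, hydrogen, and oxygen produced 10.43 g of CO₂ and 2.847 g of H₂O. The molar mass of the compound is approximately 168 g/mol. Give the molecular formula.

C9H12O3

mol C = 10.43 g CO₂ ÷ 44.009 g/mol = 0.23700 mol
mol H = 2 × 2.847 g H₂O ÷ 18.015 g/mol = 0.31607 mol
mass O = 4.430 − (2.8466 + 0.31860) = 1.2648 g → mol O = 1.2648 ÷ 15.999 = 0.079057 mol
Divide by the smallest (0.079057 mol): C 2.998, H 3.998, O 1.000
Empirical formula: C3H4O
Empirical-formula mass = 56.06 g/mol; 168 ÷ 56.06 ≈ 3, so the molecular formula is C9H12O3.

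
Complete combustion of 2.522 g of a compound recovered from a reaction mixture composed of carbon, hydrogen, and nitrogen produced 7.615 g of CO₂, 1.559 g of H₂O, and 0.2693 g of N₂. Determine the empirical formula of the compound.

mol C = 7.615 g CO₂ ÷ 44.009 g/mol = 0.17303 mol
mol H = 2 × 1.559 g H₂O ÷ 18.015 g/mol = 0.17308 mol
mol N = 2 × 0.2693 g N₂ ÷ 28.014 g/mol = 0.019226 mol
Divide by the smallest (0.019226 mol): C 9.000, H 9.002, N 1.000

C9H9N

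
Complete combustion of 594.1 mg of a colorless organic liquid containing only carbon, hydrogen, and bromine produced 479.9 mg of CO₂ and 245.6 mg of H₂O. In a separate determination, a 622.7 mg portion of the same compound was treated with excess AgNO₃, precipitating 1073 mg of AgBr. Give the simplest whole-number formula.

C2H5Br

mol C = 0.4799 g CO₂ ÷ 44.009 g/mol = 0.010905 mol
mol H = 2 × 0.2456 g H₂O ÷ 18.015 g/mol = 0.027266 mol
From the AgBr data: mol Br per gram of compound = (1.073 ÷ 187.772) ÷ 0.6227 = 0.0091768 mol/g, so in the 0.5941 g combustion sample mol Br = 0.0054519 mol
Divide by the smallest (0.0054519 mol): C 2.000, H 5.001, Br 1.000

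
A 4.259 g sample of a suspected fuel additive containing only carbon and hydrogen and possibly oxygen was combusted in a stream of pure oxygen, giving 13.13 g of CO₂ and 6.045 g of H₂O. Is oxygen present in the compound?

mol C = 13.13 g CO₂ ÷ 44.009 g/mol = 0.29835 mol
mol H = 2 × 6.045 g H₂O ÷ 18.015 g/mol = 0.67111 mol
C and H together account for 4.2599 g — essentially the entire 4.259 g sample — so the compound contains no oxygen.

no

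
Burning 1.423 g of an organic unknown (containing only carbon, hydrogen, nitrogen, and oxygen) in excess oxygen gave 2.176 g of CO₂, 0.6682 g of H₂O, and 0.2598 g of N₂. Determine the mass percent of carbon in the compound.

mol C = 2.176 g CO₂ ÷ 44.009 g/mol = 0.049444 mol
mol H = 2 × 0.6682 g H₂O ÷ 18.015 g/mol = 0.074183 mol
mol N = 2 × 0.2598 g N₂ ÷ 28.014 g/mol = 0.018548 mol
mass O = 1.423 − (0.59388 + 0.074776 + 0.25980) = 0.49455 g → mol O = 0.49455 ÷ 15.999 = 0.030911 mol
mass % C = 0.59388 g ÷ 1.423 g × 100%

41.73%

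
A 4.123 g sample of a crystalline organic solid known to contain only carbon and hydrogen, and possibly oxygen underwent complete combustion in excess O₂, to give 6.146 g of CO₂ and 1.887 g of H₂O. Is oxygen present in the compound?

mol C = 6.146 g CO₂ ÷ 44.009 g/mol = 0.13965 mol
mol H = 2 × 1.887 g H₂O ÷ 18.015 g/mol = 0.20949 mol
C and H account for only 1.8885 g of the 4.123 g sample; the remaining 2.2345 g must be oxygen.

yes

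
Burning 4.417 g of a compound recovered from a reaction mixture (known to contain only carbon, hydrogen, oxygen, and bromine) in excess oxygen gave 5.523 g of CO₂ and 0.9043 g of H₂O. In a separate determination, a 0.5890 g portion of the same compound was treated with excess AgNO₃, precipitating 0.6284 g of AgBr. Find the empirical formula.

C5H4BrO2

mol C = 5.523 g CO₂ ÷ 44.009 g/mol = 0.12550 mol
mol H = 2 × 0.9043 g H₂O ÷ 18.015 g/mol = 0.10039 mol
From the AgBr data: mol Br per gram of compound = (0.6284 ÷ 187.772) ÷ 0.5890 = 0.0056819 mol/g, so in the 4.417 g combustion sample mol Br = 0.025097 mol
mass O = 4.417 − (1.5073 + 0.10120 + 2.0053) = 0.80313 g → mol O = 0.80313 ÷ 15.999 = 0.050199 mol
Divide by the smallest (0.025097 mol): C 5.001, H 4.000, Br 1.000, O 2.000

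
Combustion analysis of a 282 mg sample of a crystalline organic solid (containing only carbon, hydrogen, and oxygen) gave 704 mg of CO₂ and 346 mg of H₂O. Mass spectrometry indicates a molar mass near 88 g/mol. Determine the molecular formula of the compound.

C5H12O

mol C = 0.704 g CO₂ ÷ 44.009 g/mol = 0.01600 mol
mol H = 2 × 0.346 g H₂O ÷ 18.015 g/mol = 0.03841 mol
mass O = 0.282 − (0.1921 + 0.03872) = 0.05114 g → mol O = 0.05114 ÷ 15.999 = 0.003197 mol
Divide by the smallest (0.003197 mol): C 5.004, H 12.016, O 1.000
Empirical formula: C5H12O
Empirical-formula mass = 88.15 g/mol; 88 ÷ 88.15 ≈ 1, so the molecular formula is C5H12O.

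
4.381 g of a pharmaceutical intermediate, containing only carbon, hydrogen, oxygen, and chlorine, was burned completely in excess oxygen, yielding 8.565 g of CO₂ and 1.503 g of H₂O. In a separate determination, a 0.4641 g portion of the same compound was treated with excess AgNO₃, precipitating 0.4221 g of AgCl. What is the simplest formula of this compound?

mol C = 8.565 g CO₂ ÷ 44.009 g/mol = 0.19462 mol
mol H = 2 × 1.503 g H₂O ÷ 18.015 g/mol = 0.16686 mol
From the AgCl data: mol Cl per gram of compound = (0.4221 ÷ 143.318) ÷ 0.4641 = 0.0063460 mol/g, so in the 4.381 g combustion sample mol Cl = 0.027802 mol
mass O = 4.381 − (2.3376 + 0.16820 + 0.98558) = 0.88965 g → mol O = 0.88965 ÷ 15.999 = 0.055607 mol
Divide by the smallest (0.027802 mol): C 7.000, H 6.002, Cl 1.000, O 2.000

C7H6ClO2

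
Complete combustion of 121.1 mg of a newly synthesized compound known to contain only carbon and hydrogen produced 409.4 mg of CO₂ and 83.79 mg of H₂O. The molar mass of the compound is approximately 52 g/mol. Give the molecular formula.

C4H4

mol C = 0.4094 g CO₂ ÷ 44.009 g/mol = 0.0093026 mol
mol H = 2 × 0.08379 g H₂O ÷ 18.015 g/mol = 0.0093022 mol
Divide by the smallest (0.0093022 mol): C 1.000, H 1.000
Empirical formula: CH
Empirical-formula mass = 13.02 g/mol; 52 ÷ 13.02 ≈ 4, so the molecular formula is C4H4.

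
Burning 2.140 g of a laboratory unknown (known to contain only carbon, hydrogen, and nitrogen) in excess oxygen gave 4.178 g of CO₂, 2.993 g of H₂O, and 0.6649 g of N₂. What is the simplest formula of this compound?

C2H7N

mol C = 4.178 g CO₂ ÷ 44.009 g/mol = 0.094935 mol
mol H = 2 × 2.993 g H₂O ÷ 18.015 g/mol = 0.33228 mol
mol N = 2 × 0.6649 g N₂ ÷ 28.014 g/mol = 0.047469 mol
Divide by the smallest (0.047469 mol): C 2.000, H 7.000, N 1.000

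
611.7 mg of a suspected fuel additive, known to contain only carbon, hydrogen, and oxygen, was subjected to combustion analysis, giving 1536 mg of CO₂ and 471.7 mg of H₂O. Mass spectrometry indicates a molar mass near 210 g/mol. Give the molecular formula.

C12H18O3

mol C = 1.536 g CO₂ ÷ 44.009 g/mol = 0.034902 mol
mol H = 2 × 0.4717 g H₂O ÷ 18.015 g/mol = 0.052367 mol
mass O = 0.6117 − (0.41921 + 0.052786) = 0.13971 g → mol O = 0.13971 ÷ 15.999 = 0.0087322 mol
Divide by the smallest (0.0087322 mol): C 3.997, H 5.997, O 1.000
Empirical formula: C4H6O
Empirical-formula mass = 70.09 g/mol; 210 ÷ 70.09 ≈ 3, so the molecular formula is C12H18O3.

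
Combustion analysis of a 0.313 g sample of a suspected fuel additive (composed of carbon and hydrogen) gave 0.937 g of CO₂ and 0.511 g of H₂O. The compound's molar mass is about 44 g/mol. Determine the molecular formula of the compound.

mol C = 0.937 g CO₂ ÷ 44.009 g/mol = 0.02129 mol
mol H = 2 × 0.511 g H₂O ÷ 18.015 g/mol = 0.05673 mol
Divide by the smallest (0.02129 mol): C 1.000, H 2.665
Multiplying each by 3 gives whole numbers: C 3.00, H 7.99
Empirical formula: C3H8
Empirical-formula mass = 44.10 g/mol; 44 ÷ 44.10 ≈ 1, so the molecular formula is C3H8.

C3H8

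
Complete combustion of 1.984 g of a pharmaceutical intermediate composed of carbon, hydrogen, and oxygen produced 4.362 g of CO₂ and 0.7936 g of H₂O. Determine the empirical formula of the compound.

C9H8O4

mol C = 4.362 g CO₂ ÷ 44.009 g/mol = 0.099116 mol
mol H = 2 × 0.7936 g H₂O ÷ 18.015 g/mol = 0.088104 mol
mass O = 1.984 − (1.1905 + 0.088809) = 0.70471 g → mol O = 0.70471 ÷ 15.999 = 0.044047 mol
Divide by the smallest (0.044047 mol): C 2.250, H 2.000, O 1.000
Multiplying each by 4 gives whole numbers: C 9.00, H 8.00, O 4.00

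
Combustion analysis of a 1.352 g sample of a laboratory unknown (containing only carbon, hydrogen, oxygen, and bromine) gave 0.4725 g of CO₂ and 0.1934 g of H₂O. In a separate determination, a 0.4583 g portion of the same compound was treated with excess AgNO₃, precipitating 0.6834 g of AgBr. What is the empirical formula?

mol C = 0.4725 g CO₂ ÷ 44.009 g/mol = 0.010736 mol
mol H = 2 × 0.1934 g H₂O ÷ 18.015 g/mol = 0.021471 mol
From the AgBr data: mol Br per gram of compound = (0.6834 ÷ 187.772) ÷ 0.4583 = 0.0079413 mol/g, so in the 1.352 g combustion sample mol Br = 0.010737 mol
mass O = 1.352 − (0.12896 + 0.021643 + 0.85791) = 0.34350 g → mol O = 0.34350 ÷ 15.999 = 0.021470 mol
Divide by the smallest (0.010736 mol): C 1.000, H 2.000, Br 1.000, O 2.000

CH2BrO2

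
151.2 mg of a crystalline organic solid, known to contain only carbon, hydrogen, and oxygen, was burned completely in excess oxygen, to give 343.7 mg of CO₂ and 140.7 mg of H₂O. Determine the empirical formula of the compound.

C3H6O

mol C = 0.3437 g CO₂ ÷ 44.009 g/mol = 0.0078098 mol
mol H = 2 × 0.1407 g H₂O ÷ 18.015 g/mol = 0.015620 mol
mass O = 0.1512 − (0.093803 + 0.015745) = 0.041652 g → mol O = 0.041652 ÷ 15.999 = 0.0026034 mol
Divide by the smallest (0.0026034 mol): C 3.000, H 6.000, O 1.000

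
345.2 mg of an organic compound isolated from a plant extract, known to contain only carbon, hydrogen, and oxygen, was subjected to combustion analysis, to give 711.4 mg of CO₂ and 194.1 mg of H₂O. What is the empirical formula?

mol C = 0.7114 g CO₂ ÷ 44.009 g/mol = 0.016165 mol
mol H = 2 × 0.1941 g H₂O ÷ 18.015 g/mol = 0.021549 mol
mass O = 0.3452 − (0.19416 + 0.021721) = 0.12932 g → mol O = 0.12932 ÷ 15.999 = 0.0080832 mol
Divide by the smallest (0.0080832 mol): C 2.000, H 2.666, O 1.000
Multiplying each by 3 gives whole numbers: C 6.00, H 8.00, O 3.00

C6H8O3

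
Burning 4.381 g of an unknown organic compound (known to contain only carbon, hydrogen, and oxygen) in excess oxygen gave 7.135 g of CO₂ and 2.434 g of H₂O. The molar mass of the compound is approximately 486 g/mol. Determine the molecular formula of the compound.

C18H30O15

mol C = 7.135 g CO₂ ÷ 44.009 g/mol = 0.16213 mol
mol H = 2 × 2.434 g H₂O ÷ 18.015 g/mol = 0.27022 mol
mass O = 4.381 − (1.9473 + 0.27238) = 2.1613 g → mol O = 2.1613 ÷ 15.999 = 0.13509 mol
Divide by the smallest (0.13509 mol): C 1.200, H 2.000, O 1.000
Multiplying each by 5 gives whole numbers: C 6.00, H 10.00, O 5.00
Empirical formula: C6H10O5
Empirical-formula mass = 162.14 g/mol; 486 ÷ 162.14 ≈ 3, so the molecular formula is C18H30O15.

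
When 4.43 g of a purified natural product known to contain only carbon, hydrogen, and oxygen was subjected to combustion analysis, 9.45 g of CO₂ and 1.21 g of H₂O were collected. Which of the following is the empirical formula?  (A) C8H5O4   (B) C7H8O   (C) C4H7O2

(A) C8H5O4

mol C = 9.45 g CO₂ ÷ 44.009 g/mol = 0.2147 mol
mol H = 2 × 1.21 g H₂O ÷ 18.015 g/mol = 0.1343 mol
mass O = 4.43 − (2.579 + 0.1354) = 1.715 g → mol O = 1.715 ÷ 15.999 = 0.1072 mol
Divide by the smallest (0.1072 mol): C 2.003, H 1.253, O 1.000
Multiplying each by 4 gives whole numbers: C 8.01, H 5.01, O 4.00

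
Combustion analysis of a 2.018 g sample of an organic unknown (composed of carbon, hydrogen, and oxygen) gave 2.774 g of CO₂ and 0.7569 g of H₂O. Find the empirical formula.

mol C = 2.774 g CO₂ ÷ 44.009 g/mol = 0.063033 mol
mol H = 2 × 0.7569 g H₂O ÷ 18.015 g/mol = 0.084030 mol
mass O = 2.018 − (0.75708 + 0.084702) = 1.1762 g → mol O = 1.1762 ÷ 15.999 = 0.073518 mol
Divide by the smallest (0.063033 mol): C 1.000, H 1.333, O 1.166
Multiplying each by 6 gives whole numbers: C 6.00, H 8.00, O 7.00

C6H8O7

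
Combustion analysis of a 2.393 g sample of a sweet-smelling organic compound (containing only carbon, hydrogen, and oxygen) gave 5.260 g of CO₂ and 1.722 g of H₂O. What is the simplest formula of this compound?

C5H8O2

mol C = 5.260 g CO₂ ÷ 44.009 g/mol = 0.11952 mol
mol H = 2 × 1.722 g H₂O ÷ 18.015 g/mol = 0.19117 mol
mass O = 2.393 − (1.4356 + 0.19270) = 0.76473 g → mol O = 0.76473 ÷ 15.999 = 0.047799 mol
Divide by the smallest (0.047799 mol): C 2.501, H 4.000, O 1.000
Multiplying each by 2 gives whole numbers: C 5.00, H 8.00, O 2.00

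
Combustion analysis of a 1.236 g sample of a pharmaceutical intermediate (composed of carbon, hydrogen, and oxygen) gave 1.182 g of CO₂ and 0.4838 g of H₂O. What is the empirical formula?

mol C = 1.182 g CO₂ ÷ 44.009 g/mol = 0.026858 mol
mol H = 2 × 0.4838 g H₂O ÷ 18.015 g/mol = 0.053711 mol
mass O = 1.236 − (0.32259 + 0.054140) = 0.85927 g → mol O = 0.85927 ÷ 15.999 = 0.053708 mol
Divide by the smallest (0.026858 mol): C 1.000, H 2.000, O 2.000

CH2O2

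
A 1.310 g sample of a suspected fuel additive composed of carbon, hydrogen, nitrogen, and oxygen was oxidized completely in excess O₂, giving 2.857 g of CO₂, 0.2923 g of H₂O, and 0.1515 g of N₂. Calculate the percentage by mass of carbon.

59.52%

mol C = 2.857 g CO₂ ÷ 44.009 g/mol = 0.064919 mol
mol H = 2 × 0.2923 g H₂O ÷ 18.015 g/mol = 0.032451 mol
mol N = 2 × 0.1515 g N₂ ÷ 28.014 g/mol = 0.010816 mol
mass O = 1.310 − (0.77974 + 0.032710 + 0.15150) = 0.34605 g → mol O = 0.34605 ÷ 15.999 = 0.021630 mol
mass % C = 0.77974 g ÷ 1.310 g × 100%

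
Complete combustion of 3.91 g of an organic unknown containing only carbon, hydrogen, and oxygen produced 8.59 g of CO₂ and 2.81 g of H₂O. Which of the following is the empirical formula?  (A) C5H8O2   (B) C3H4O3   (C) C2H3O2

(A) C5H8O2

mol C = 8.59 g CO₂ ÷ 44.009 g/mol = 0.1952 mol
mol H = 2 × 2.81 g H₂O ÷ 18.015 g/mol = 0.3120 mol
mass O = 3.91 − (2.344 + 0.3145) = 1.251 g → mol O = 1.251 ÷ 15.999 = 0.07820 mol
Divide by the smallest (0.07820 mol): C 2.496, H 3.989, O 1.000
Multiplying each by 2 gives whole numbers: C 4.99, H 7.98, O 2.00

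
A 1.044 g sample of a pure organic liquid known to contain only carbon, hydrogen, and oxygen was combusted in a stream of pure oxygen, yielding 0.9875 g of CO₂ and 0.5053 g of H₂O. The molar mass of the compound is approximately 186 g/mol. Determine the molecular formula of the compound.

mol C = 0.9875 g CO₂ ÷ 44.009 g/mol = 0.022439 mol
mol H = 2 × 0.5053 g H₂O ÷ 18.015 g/mol = 0.056098 mol
mass O = 1.044 − (0.26951 + 0.056546) = 0.71794 g → mol O = 0.71794 ÷ 15.999 = 0.044874 mol
Divide by the smallest (0.022439 mol): C 1.000, H 2.500, O 2.000
Multiplying each by 2 gives whole numbers: C 2.00, H 5.00, O 4.00
Empirical formula: C2H5O4
Empirical-formula mass = 93.06 g/mol; 186 ÷ 93.06 ≈ 2, so the molecular formula is C4H10O8.

C4H10O8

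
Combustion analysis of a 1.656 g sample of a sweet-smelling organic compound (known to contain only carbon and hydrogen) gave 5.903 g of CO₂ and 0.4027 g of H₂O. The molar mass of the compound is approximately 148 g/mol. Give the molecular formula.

C12H4

mol C = 5.903 g CO₂ ÷ 44.009 g/mol = 0.13413 mol
mol H = 2 × 0.4027 g H₂O ÷ 18.015 g/mol = 0.044707 mol
Divide by the smallest (0.044707 mol): C 3.000, H 1.000
Empirical formula: C3H
Empirical-formula mass = 37.04 g/mol; 148 ÷ 37.04 ≈ 4, so the molecular formula is C12H4.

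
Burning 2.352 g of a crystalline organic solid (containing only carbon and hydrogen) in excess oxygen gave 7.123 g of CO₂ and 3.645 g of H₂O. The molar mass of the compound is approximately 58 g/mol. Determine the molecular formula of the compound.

C4H10

mol C = 7.123 g CO₂ ÷ 44.009 g/mol = 0.16185 mol
mol H = 2 × 3.645 g H₂O ÷ 18.015 g/mol = 0.40466 mol
Divide by the smallest (0.16185 mol): C 1.000, H 2.500
Multiplying each by 2 gives whole numbers: C 2.00, H 5.00
Empirical formula: C2H5
Empirical-formula mass = 29.06 g/mol; 58 ÷ 29.06 ≈ 2, so the molecular formula is C4H10.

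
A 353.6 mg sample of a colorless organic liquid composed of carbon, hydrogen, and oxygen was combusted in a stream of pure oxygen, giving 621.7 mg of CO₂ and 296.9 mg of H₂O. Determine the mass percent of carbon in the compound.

47.99%

mol C = 0.6217 g CO₂ ÷ 44.009 g/mol = 0.014127 mol
mol H = 2 × 0.2969 g H₂O ÷ 18.015 g/mol = 0.032961 mol
mass O = 0.3536 − (0.16968 + 0.033225) = 0.15070 g → mol O = 0.15070 ÷ 15.999 = 0.0094193 mol
mass % C = 0.16968 g ÷ 0.3536 g × 100%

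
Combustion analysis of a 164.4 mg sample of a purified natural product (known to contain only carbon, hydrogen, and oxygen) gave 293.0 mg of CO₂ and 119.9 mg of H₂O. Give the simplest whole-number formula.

mol C = 0.2930 g CO₂ ÷ 44.009 g/mol = 0.0066577 mol
mol H = 2 × 0.1199 g H₂O ÷ 18.015 g/mol = 0.013311 mol
mass O = 0.1644 − (0.079966 + 0.013418) = 0.071016 g → mol O = 0.071016 ÷ 15.999 = 0.0044388 mol
Divide by the smallest (0.0044388 mol): C 1.500, H 2.999, O 1.000
Multiplying each by 2 gives whole numbers: C 3.00, H 6.00, O 2.00

C3H6O2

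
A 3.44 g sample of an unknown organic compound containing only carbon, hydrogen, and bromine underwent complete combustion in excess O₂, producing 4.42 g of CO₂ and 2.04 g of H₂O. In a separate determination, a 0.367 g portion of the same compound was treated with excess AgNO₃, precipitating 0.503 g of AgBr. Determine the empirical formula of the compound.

C4H9Br

mol C = 4.42 g CO₂ ÷ 44.009 g/mol = 0.1004 mol
mol H = 2 × 2.04 g H₂O ÷ 18.015 g/mol = 0.2265 mol
From the AgBr data: mol Br per gram of compound = (0.503 ÷ 187.772) ÷ 0.367 = 0.007299 mol/g, so in the 3.44 g combustion sample mol Br = 0.02511 mol
Divide by the smallest (0.02511 mol): C 4.000, H 9.020, Br 1.000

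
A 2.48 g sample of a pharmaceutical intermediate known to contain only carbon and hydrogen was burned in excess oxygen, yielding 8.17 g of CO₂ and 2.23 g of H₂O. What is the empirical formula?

mol C = 8.17 g CO₂ ÷ 44.009 g/mol = 0.1856 mol
mol H = 2 × 2.23 g H₂O ÷ 18.015 g/mol = 0.2476 mol
Divide by the smallest (0.1856 mol): C 1.000, H 1.334
Multiplying each by 3 gives whole numbers: C 3.00, H 4.00

C3H4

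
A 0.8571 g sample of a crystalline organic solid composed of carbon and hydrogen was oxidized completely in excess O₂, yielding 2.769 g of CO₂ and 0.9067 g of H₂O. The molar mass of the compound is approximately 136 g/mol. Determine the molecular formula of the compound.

mol C = 2.769 g CO₂ ÷ 44.009 g/mol = 0.062919 mol
mol H = 2 × 0.9067 g H₂O ÷ 18.015 g/mol = 0.10066 mol
Divide by the smallest (0.062919 mol): C 1.000, H 1.600
Multiplying each by 5 gives whole numbers: C 5.00, H 8.00
Empirical formula: C5H8
Empirical-formula mass = 68.12 g/mol; 136 ÷ 68.12 ≈ 2, so the molecular formula is C10H16.

C10H16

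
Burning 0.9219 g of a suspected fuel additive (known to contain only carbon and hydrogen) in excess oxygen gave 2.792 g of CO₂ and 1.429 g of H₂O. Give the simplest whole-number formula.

C2H5

mol C = 2.792 g CO₂ ÷ 44.009 g/mol = 0.063442 mol
mol H = 2 × 1.429 g H₂O ÷ 18.015 g/mol = 0.15865 mol
Divide by the smallest (0.063442 mol): C 1.000, H 2.501
Multiplying each by 2 gives whole numbers: C 2.00, H 5.00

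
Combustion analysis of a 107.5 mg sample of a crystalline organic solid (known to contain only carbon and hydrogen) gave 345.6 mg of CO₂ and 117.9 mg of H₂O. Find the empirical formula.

mol C = 0.3456 g CO₂ ÷ 44.009 g/mol = 0.0078529 mol
mol H = 2 × 0.1179 g H₂O ÷ 18.015 g/mol = 0.013089 mol
Divide by the smallest (0.0078529 mol): C 1.000, H 1.667
Multiplying each by 3 gives whole numbers: C 3.00, H 5.00

C3H5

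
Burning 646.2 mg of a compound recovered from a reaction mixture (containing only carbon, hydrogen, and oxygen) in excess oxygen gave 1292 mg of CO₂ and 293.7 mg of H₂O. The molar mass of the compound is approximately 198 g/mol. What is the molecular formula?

C9H10O5

mol C = 1.292 g CO₂ ÷ 44.009 g/mol = 0.029358 mol
mol H = 2 × 0.2937 g H₂O ÷ 18.015 g/mol = 0.032606 mol
mass O = 0.6462 − (0.35261 + 0.032867) = 0.26072 g → mol O = 0.26072 ÷ 15.999 = 0.016296 mol
Divide by the smallest (0.016296 mol): C 1.802, H 2.001, O 1.000
Multiplying each by 5 gives whole numbers: C 9.01, H 10.00, O 5.00
Empirical formula: C9H10O5
Empirical-formula mass = 198.17 g/mol; 198 ÷ 198.17 ≈ 1, so the molecular formula is C9H10O5.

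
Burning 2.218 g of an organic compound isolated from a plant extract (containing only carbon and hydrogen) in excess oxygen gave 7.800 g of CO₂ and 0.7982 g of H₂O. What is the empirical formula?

C2H

mol C = 7.800 g CO₂ ÷ 44.009 g/mol = 0.17724 mol
mol H = 2 × 0.7982 g H₂O ÷ 18.015 g/mol = 0.088615 mol
Divide by the smallest (0.088615 mol): C 2.000, H 1.000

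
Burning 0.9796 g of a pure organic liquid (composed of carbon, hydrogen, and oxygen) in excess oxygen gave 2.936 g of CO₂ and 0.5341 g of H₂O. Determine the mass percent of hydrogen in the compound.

6.10%

mol C = 2.936 g CO₂ ÷ 44.009 g/mol = 0.066714 mol
mol H = 2 × 0.5341 g H₂O ÷ 18.015 g/mol = 0.059295 mol
mass O = 0.9796 − (0.80130 + 0.059769) = 0.11853 g → mol O = 0.11853 ÷ 15.999 = 0.0074088 mol
mass % H = 0.059769 g ÷ 0.9796 g × 100%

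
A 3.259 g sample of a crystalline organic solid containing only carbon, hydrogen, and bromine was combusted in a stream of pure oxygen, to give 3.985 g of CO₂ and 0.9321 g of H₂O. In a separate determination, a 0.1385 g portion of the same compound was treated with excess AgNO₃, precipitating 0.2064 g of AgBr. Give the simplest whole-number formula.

C7H8Br2

mol C = 3.985 g CO₂ ÷ 44.009 g/mol = 0.090550 mol
mol H = 2 × 0.9321 g H₂O ÷ 18.015 g/mol = 0.10348 mol
From the AgBr data: mol Br per gram of compound = (0.2064 ÷ 187.772) ÷ 0.1385 = 0.0079365 mol/g, so in the 3.259 g combustion sample mol Br = 0.025865 mol
Divide by the smallest (0.025865 mol): C 3.501, H 4.001, Br 1.000
Multiplying each by 2 gives whole numbers: C 7.00, H 8.00, Br 2.00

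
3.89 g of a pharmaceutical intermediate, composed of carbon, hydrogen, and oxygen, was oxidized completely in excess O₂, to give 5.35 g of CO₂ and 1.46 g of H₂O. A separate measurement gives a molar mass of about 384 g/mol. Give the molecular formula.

C12H16O14

mol C = 5.35 g CO₂ ÷ 44.009 g/mol = 0.1216 mol
mol H = 2 × 1.46 g H₂O ÷ 18.015 g/mol = 0.1621 mol
mass O = 3.89 − (1.460 + 0.1634) = 2.266 g → mol O = 2.266 ÷ 15.999 = 0.1417 mol
Divide by the smallest (0.1216 mol): C 1.000, H 1.333, O 1.165
Multiplying each by 6 gives whole numbers: C 6.00, H 8.00, O 6.99
Empirical formula: C6H8O7
Empirical-formula mass = 192.12 g/mol; 384 ÷ 192.12 ≈ 2, so the molecular formula is C12H16O14.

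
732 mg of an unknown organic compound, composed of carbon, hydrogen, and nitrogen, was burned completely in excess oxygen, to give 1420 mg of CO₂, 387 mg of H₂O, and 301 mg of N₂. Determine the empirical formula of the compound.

mol C = 1.42 g CO₂ ÷ 44.009 g/mol = 0.03227 mol
mol H = 2 × 0.387 g H₂O ÷ 18.015 g/mol = 0.04296 mol
mol N = 2 × 0.301 g N₂ ÷ 28.014 g/mol = 0.02149 mol
Divide by the smallest (0.02149 mol): C 1.502, H 1.999, N 1.000
Multiplying each by 2 gives whole numbers: C 3.00, H 4.00, N 2.00

C3H4N2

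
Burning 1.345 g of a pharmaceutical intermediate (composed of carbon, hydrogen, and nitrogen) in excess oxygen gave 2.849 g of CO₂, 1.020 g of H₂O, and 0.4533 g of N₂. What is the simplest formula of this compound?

mol C = 2.849 g CO₂ ÷ 44.009 g/mol = 0.064737 mol
mol H = 2 × 1.020 g H₂O ÷ 18.015 g/mol = 0.11324 mol
mol N = 2 × 0.4533 g N₂ ÷ 28.014 g/mol = 0.032362 mol
Divide by the smallest (0.032362 mol): C 2.000, H 3.499, N 1.000
Multiplying each by 2 gives whole numbers: C 4.00, H 7.00, N 2.00

C4H7N2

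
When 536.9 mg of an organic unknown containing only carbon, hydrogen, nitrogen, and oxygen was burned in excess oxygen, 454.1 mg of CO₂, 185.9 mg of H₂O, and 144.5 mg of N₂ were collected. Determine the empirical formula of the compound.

mol C = 0.4541 g CO₂ ÷ 44.009 g/mol = 0.010318 mol
mol H = 2 × 0.1859 g H₂O ÷ 18.015 g/mol = 0.020638 mol
mol N = 2 × 0.1445 g N₂ ÷ 28.014 g/mol = 0.010316 mol
mass O = 0.5369 − (0.12393 + 0.020803 + 0.14450) = 0.24766 g → mol O = 0.24766 ÷ 15.999 = 0.015480 mol
Divide by the smallest (0.010316 mol): C 1.000, H 2.001, N 1.000, O 1.501
Multiplying each by 2 gives whole numbers: C 2.00, H 4.00, N 2.00, O 3.00

C2H4N2O3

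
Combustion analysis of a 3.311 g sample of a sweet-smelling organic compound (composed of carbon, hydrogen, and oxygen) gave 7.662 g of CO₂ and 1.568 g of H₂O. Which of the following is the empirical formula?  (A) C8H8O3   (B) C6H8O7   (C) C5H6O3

mol C = 7.662 g CO₂ ÷ 44.009 g/mol = 0.17410 mol
mol H = 2 × 1.568 g H₂O ÷ 18.015 g/mol = 0.17408 mol
mass O = 3.311 − (2.0911 + 0.17547) = 1.0444 g → mol O = 1.0444 ÷ 15.999 = 0.065279 mol
Divide by the smallest (0.065279 mol): C 2.667, H 2.667, O 1.000
Multiplying each by 3 gives whole numbers: C 8.00, H 8.00, O 3.00

(A) C8H8O3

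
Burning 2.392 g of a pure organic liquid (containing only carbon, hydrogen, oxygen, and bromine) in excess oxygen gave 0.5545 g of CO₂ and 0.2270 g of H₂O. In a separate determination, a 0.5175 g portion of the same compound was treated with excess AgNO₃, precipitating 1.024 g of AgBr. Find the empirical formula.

mol C = 0.5545 g CO₂ ÷ 44.009 g/mol = 0.012600 mol
mol H = 2 × 0.2270 g H₂O ÷ 18.015 g/mol = 0.025201 mol
From the AgBr data: mol Br per gram of compound = (1.024 ÷ 187.772) ÷ 0.5175 = 0.010538 mol/g, so in the 2.392 g combustion sample mol Br = 0.025207 mol
mass O = 2.392 − (0.15133 + 0.025403 + 2.0141) = 0.20113 g → mol O = 0.20113 ÷ 15.999 = 0.012571 mol
Divide by the smallest (0.012571 mol): C 1.002, H 2.005, Br 2.005, O 1.000

CH2Br2O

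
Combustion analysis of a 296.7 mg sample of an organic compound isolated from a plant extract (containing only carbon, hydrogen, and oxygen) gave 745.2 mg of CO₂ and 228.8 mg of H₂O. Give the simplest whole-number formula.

mol C = 0.7452 g CO₂ ÷ 44.009 g/mol = 0.016933 mol
mol H = 2 × 0.2288 g H₂O ÷ 18.015 g/mol = 0.025401 mol
mass O = 0.2967 − (0.20338 + 0.025604) = 0.067715 g → mol O = 0.067715 ÷ 15.999 = 0.0042324 mol
Divide by the smallest (0.0042324 mol): C 4.001, H 6.002, O 1.000

C4H6O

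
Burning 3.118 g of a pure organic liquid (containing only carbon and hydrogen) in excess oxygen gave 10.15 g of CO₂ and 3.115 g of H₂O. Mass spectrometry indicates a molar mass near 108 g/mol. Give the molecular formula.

C8H12

mol C = 10.15 g CO₂ ÷ 44.009 g/mol = 0.23063 mol
mol H = 2 × 3.115 g H₂O ÷ 18.015 g/mol = 0.34582 mol
Divide by the smallest (0.23063 mol): C 1.000, H 1.499
Multiplying each by 2 gives whole numbers: C 2.00, H 3.00
Empirical formula: C2H3
Empirical-formula mass = 27.05 g/mol; 108 ÷ 27.05 ≈ 4, so the molecular formula is C8H12.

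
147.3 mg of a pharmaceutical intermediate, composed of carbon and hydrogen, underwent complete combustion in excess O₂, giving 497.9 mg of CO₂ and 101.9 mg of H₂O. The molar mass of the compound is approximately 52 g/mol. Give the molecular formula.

mol C = 0.4979 g CO₂ ÷ 44.009 g/mol = 0.011314 mol
mol H = 2 × 0.1019 g H₂O ÷ 18.015 g/mol = 0.011313 mol
Divide by the smallest (0.011313 mol): C 1.000, H 1.000
Empirical formula: CH
Empirical-formula mass = 13.02 g/mol; 52 ÷ 13.02 ≈ 4, so the molecular formula is C4H4.

C4H4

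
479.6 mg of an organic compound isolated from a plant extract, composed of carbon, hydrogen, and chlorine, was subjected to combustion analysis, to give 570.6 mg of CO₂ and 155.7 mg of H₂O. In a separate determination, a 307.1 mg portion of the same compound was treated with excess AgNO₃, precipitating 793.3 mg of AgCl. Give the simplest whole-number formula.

mol C = 0.5706 g CO₂ ÷ 44.009 g/mol = 0.012966 mol
mol H = 2 × 0.1557 g H₂O ÷ 18.015 g/mol = 0.017286 mol
From the AgCl data: mol Cl per gram of compound = (0.7933 ÷ 143.318) ÷ 0.3071 = 0.018024 mol/g, so in the 0.4796 g combustion sample mol Cl = 0.0086444 mol
Divide by the smallest (0.0086444 mol): C 1.500, H 2.000, Cl 1.000
Multiplying each by 2 gives whole numbers: C 3.00, H 4.00, Cl 2.00

C3H4Cl2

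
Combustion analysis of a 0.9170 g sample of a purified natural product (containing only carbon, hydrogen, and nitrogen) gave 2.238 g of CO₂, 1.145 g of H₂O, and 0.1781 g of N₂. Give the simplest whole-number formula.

mol C = 2.238 g CO₂ ÷ 44.009 g/mol = 0.050853 mol
mol H = 2 × 1.145 g H₂O ÷ 18.015 g/mol = 0.12712 mol
mol N = 2 × 0.1781 g N₂ ÷ 28.014 g/mol = 0.012715 mol
Divide by the smallest (0.012715 mol): C 3.999, H 9.997, N 1.000

C4H10N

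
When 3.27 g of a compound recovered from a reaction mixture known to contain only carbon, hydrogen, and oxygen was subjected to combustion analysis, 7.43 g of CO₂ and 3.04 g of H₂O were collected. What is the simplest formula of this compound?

mol C = 7.43 g CO₂ ÷ 44.009 g/mol = 0.1688 mol
mol H = 2 × 3.04 g H₂O ÷ 18.015 g/mol = 0.3375 mol
mass O = 3.27 − (2.028 + 0.3402) = 0.9020 g → mol O = 0.9020 ÷ 15.999 = 0.05638 mol
Divide by the smallest (0.05638 mol): C 2.995, H 5.986, O 1.000

C3H6O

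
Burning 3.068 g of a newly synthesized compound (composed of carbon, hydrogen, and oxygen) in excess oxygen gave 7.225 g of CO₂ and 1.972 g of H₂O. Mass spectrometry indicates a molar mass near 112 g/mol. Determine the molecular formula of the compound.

mol C = 7.225 g CO₂ ÷ 44.009 g/mol = 0.16417 mol
mol H = 2 × 1.972 g H₂O ÷ 18.015 g/mol = 0.21893 mol
mass O = 3.068 − (1.9719 + 0.22068) = 0.87546 g → mol O = 0.87546 ÷ 15.999 = 0.054720 mol
Divide by the smallest (0.054720 mol): C 3.000, H 4.001, O 1.000
Empirical formula: C3H4O
Empirical-formula mass = 56.06 g/mol; 112 ÷ 56.06 ≈ 2, so the molecular formula is C6H8O2.

C6H8O2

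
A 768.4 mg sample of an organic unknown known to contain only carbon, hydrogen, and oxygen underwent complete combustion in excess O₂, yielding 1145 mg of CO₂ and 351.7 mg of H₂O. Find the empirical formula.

mol C = 1.145 g CO₂ ÷ 44.009 g/mol = 0.026017 mol
mol H = 2 × 0.3517 g H₂O ÷ 18.015 g/mol = 0.039045 mol
mass O = 0.7684 − (0.31250 + 0.039358) = 0.41655 g → mol O = 0.41655 ÷ 15.999 = 0.026036 mol
Divide by the smallest (0.026017 mol): C 1.000, H 1.501, O 1.001
Multiplying each by 2 gives whole numbers: C 2.00, H 3.00, O 2.00

C2H3O2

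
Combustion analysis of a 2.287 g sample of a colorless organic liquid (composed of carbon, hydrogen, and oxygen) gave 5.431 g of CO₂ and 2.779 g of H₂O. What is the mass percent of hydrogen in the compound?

13.60%

mol C = 5.431 g CO₂ ÷ 44.009 g/mol = 0.12341 mol
mol H = 2 × 2.779 g H₂O ÷ 18.015 g/mol = 0.30852 mol
mass O = 2.287 − (1.4822 + 0.31099) = 0.49377 g → mol O = 0.49377 ÷ 15.999 = 0.030863 mol
mass % H = 0.31099 g ÷ 2.287 g × 100%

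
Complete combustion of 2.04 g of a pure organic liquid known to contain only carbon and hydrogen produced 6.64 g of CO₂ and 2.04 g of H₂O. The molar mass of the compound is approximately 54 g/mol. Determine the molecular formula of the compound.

mol C = 6.64 g CO₂ ÷ 44.009 g/mol = 0.1509 mol
mol H = 2 × 2.04 g H₂O ÷ 18.015 g/mol = 0.2265 mol
Divide by the smallest (0.1509 mol): C 1.000, H 1.501
Multiplying each by 2 gives whole numbers: C 2.00, H 3.00
Empirical formula: C2H3
Empirical-formula mass = 27.05 g/mol; 54 ÷ 27.05 ≈ 2, so the molecular formula is C4H6.

C4H6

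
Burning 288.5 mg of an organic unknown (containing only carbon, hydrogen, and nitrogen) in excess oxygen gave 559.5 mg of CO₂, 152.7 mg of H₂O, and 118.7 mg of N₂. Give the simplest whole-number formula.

C3H4N2

mol C = 0.5595 g CO₂ ÷ 44.009 g/mol = 0.012713 mol
mol H = 2 × 0.1527 g H₂O ÷ 18.015 g/mol = 0.016953 mol
mol N = 2 × 0.1187 g N₂ ÷ 28.014 g/mol = 0.0084743 mol
Divide by the smallest (0.0084743 mol): C 1.500, H 2.000, N 1.000
Multiplying each by 2 gives whole numbers: C 3.00, H 4.00, N 2.00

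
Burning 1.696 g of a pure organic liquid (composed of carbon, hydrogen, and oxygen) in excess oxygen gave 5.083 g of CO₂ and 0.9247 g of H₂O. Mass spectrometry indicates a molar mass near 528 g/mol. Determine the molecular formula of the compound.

C36H32O4

mol C = 5.083 g CO₂ ÷ 44.009 g/mol = 0.11550 mol
mol H = 2 × 0.9247 g H₂O ÷ 18.015 g/mol = 0.10266 mol
mass O = 1.696 − (1.3873 + 0.10348) = 0.20526 g → mol O = 0.20526 ÷ 15.999 = 0.012830 mol
Divide by the smallest (0.012830 mol): C 9.003, H 8.002, O 1.000
Empirical formula: C9H8O
Empirical-formula mass = 132.16 g/mol; 528 ÷ 132.16 ≈ 4, so the molecular formula is C36H32O4.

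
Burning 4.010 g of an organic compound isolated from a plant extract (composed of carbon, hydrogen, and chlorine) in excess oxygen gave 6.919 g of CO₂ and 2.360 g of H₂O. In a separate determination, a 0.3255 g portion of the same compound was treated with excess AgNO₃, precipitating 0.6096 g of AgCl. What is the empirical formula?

C3H5Cl

mol C = 6.919 g CO₂ ÷ 44.009 g/mol = 0.15722 mol
mol H = 2 × 2.360 g H₂O ÷ 18.015 g/mol = 0.26200 mol
From the AgCl data: mol Cl per gram of compound = (0.6096 ÷ 143.318) ÷ 0.3255 = 0.013068 mol/g, so in the 4.010 g combustion sample mol Cl = 0.052401 mol
Divide by the smallest (0.052401 mol): C 3.000, H 5.000, Cl 1.000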